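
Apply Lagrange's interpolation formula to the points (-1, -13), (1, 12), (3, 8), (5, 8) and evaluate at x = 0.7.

Lagrange interpolation formula:
P(x) = Σ yᵢ × Lᵢ(x)
where Lᵢ(x) = Π_{j≠i} (x - xⱼ)/(xᵢ - xⱼ)

L_0(0.7) = (0.7 - 1)/(-1 - 1) × (0.7 - 3)/(-1 - 3) × (0.7 - 5)/(-1 - 5) = 0.061813
L_1(0.7) = (0.7 - (-1))/(1 - (-1)) × (0.7 - 3)/(1 - 3) × (0.7 - 5)/(1 - 5) = 1.050812
L_2(0.7) = (0.7 - (-1))/(3 - (-1)) × (0.7 - 1)/(3 - 1) × (0.7 - 5)/(3 - 5) = -0.137063
L_3(0.7) = (0.7 - (-1))/(5 - (-1)) × (0.7 - 1)/(5 - 1) × (0.7 - 3)/(5 - 3) = 0.024438

P(0.7) = (-13)×L_0(0.7) + 12×L_1(0.7) + 8×L_2(0.7) + 8×L_3(0.7)
P(0.7) = 10.905187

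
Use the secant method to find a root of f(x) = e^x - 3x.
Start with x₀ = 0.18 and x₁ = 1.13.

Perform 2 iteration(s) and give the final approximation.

f(x) = e^x - 3x
x₀ = 0.18, x₁ = 1.13

Secant formula: x_{n+1} = x_n - f(x_n)(x_n - x_{n-1})/(f(x_n) - f(x_{n-1}))

Iteration 1:
  f(0.180000) = 0.657217
  f(1.130000) = -0.294343
  x_2 = 1.130000 - (-0.294343)×(1.130000 - 0.180000)/(-0.294343 - 0.657217)
       = 0.836139
Iteration 2:
  f(1.130000) = -0.294343
  f(0.836139) = -0.200976
  x_3 = 0.836139 - (-0.200976)×(0.836139 - 1.130000)/(-0.200976 - (-0.294343))
       = 0.203592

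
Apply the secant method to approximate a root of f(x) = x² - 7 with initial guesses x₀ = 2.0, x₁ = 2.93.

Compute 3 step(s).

f(x) = x² - 7
x₀ = 2.0, x₁ = 2.93

Secant formula: x_{n+1} = x_n - f(x_n)(x_n - x_{n-1})/(f(x_n) - f(x_{n-1}))

Iteration 1:
  f(2.000000) = -3.000000
  f(2.930000) = 1.584900
  x_2 = 2.930000 - 1.584900×(2.930000 - 2.000000)/(1.584900 - (-3.000000))
       = 2.608519
Iteration 2:
  f(2.930000) = 1.584900
  f(2.608519) = -0.195627
  x_3 = 2.608519 - (-0.195627)×(2.608519 - 2.930000)/(-0.195627 - 1.584900)
       = 2.643840
Iteration 3:
  f(2.608519) = -0.195627
  f(2.643840) = -0.010108
  x_4 = 2.643840 - (-0.010108)×(2.643840 - 2.608519)/(-0.010108 - (-0.195627))
       = 2.645765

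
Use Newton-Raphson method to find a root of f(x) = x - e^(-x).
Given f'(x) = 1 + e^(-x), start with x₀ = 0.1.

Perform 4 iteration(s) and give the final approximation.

f(x) = x - e^(-x)
f'(x) = 1 + e^(-x)
x₀ = 0.1

Newton-Raphson formula: x_{n+1} = x_n - f(x_n)/f'(x_n)

Iteration 1:
  f(0.100000) = -0.804837
  f'(0.100000) = 1.904837
  x_1 = 0.100000 - (-0.804837)/1.904837 = 0.522523
Iteration 2:
  f(0.522523) = -0.070500
  f'(0.522523) = 1.593023
  x_2 = 0.522523 - (-0.070500)/1.593023 = 0.566778
Iteration 3:
  f(0.566778) = -0.000572
  f'(0.566778) = 1.567350
  x_3 = 0.566778 - (-0.000572)/1.567350 = 0.567143
Iteration 4:
  f(0.567143) = 0.000000
  f'(0.567143) = 1.567143
  x_4 = 0.567143 - 0.000000/1.567143 = 0.567143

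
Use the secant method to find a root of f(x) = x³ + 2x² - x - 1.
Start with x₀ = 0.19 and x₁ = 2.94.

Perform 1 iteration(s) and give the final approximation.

f(x) = x³ + 2x² - x - 1
x₀ = 0.19, x₁ = 2.94

Secant formula: x_{n+1} = x_n - f(x_n)(x_n - x_{n-1})/(f(x_n) - f(x_{n-1}))

Iteration 1:
  f(0.190000) = -1.110941
  f(2.940000) = 38.759384
  x_2 = 2.940000 - 38.759384×(2.940000 - 0.190000)/(38.759384 - (-1.110941))
       = 0.266626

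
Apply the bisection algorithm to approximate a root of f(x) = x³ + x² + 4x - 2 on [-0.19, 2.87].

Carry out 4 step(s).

f(x) = x³ + x² + 4x - 2
Initial interval: [-0.19, 2.87]

Iteration 1:
  c_1 = (-0.190000 + 2.870000)/2 = 1.340000
  f(c_1) = f(1.340000) = 7.561704
  f(a) × f(c) < 0, new interval: [-0.190000, 1.340000]
Iteration 2:
  c_2 = (-0.190000 + 1.340000)/2 = 0.575000
  f(c_2) = f(0.575000) = 0.820734
  f(a) × f(c) < 0, new interval: [-0.190000, 0.575000]
Iteration 3:
  c_3 = (-0.190000 + 0.575000)/2 = 0.192500
  f(c_3) = f(0.192500) = -1.185810
  f(a) × f(c) ≥ 0, new interval: [0.192500, 0.575000]
Iteration 4:
  c_4 = (0.192500 + 0.575000)/2 = 0.383750
  f(c_4) = f(0.383750) = -0.261223
  f(a) × f(c) ≥ 0, new interval: [0.383750, 0.575000]

After 4 iteration(s), the approximation is c_4 = 0.383750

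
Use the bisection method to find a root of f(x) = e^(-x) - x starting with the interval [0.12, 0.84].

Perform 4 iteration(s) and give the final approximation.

f(x) = e^(-x) - x
Initial interval: [0.12, 0.84]

Iteration 1:
  c_1 = (0.120000 + 0.840000)/2 = 0.480000
  f(c_1) = f(0.480000) = 0.138783
  f(a) × f(c) ≥ 0, new interval: [0.480000, 0.840000]
Iteration 2:
  c_2 = (0.480000 + 0.840000)/2 = 0.660000
  f(c_2) = f(0.660000) = -0.143149
  f(a) × f(c) < 0, new interval: [0.480000, 0.660000]
Iteration 3:
  c_3 = (0.480000 + 0.660000)/2 = 0.570000
  f(c_3) = f(0.570000) = -0.004475
  f(a) × f(c) < 0, new interval: [0.480000, 0.570000]
Iteration 4:
  c_4 = (0.480000 + 0.570000)/2 = 0.525000
  f(c_4) = f(0.525000) = 0.066555
  f(a) × f(c) ≥ 0, new interval: [0.525000, 0.570000]

After 4 iteration(s), the approximation is c_4 = 0.525000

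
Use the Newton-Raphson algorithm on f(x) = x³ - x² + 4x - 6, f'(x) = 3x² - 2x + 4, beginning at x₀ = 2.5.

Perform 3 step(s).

f(x) = x³ - x² + 4x - 6
f'(x) = 3x² - 2x + 4
x₀ = 2.5

Newton-Raphson formula: x_{n+1} = x_n - f(x_n)/f'(x_n)

Iteration 1:
  f(2.500000) = 13.375000
  f'(2.500000) = 17.750000
  x_1 = 2.500000 - 13.375000/17.750000 = 1.746479
Iteration 2:
  f(1.746479) = 3.262817
  f'(1.746479) = 9.657608
  x_2 = 1.746479 - 3.262817/9.657608 = 1.408629
Iteration 3:
  f(1.408629) = 0.445336
  f'(1.408629) = 7.135452
  x_3 = 1.408629 - 0.445336/7.135452 = 1.346218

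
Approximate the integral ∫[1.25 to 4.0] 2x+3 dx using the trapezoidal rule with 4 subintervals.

f(x) = 2x+3
a = 1.25, b = 4.0, n = 4
h = (b - a)/n = 0.687500

Trapezoidal rule: (h/2)[f(x₀) + 2f(x₁) + 2f(x₂) + ... + f(xₙ)]

x_0 = 1.2500, f(x_0) = 5.500000, coefficient = 1
x_1 = 1.9375, f(x_1) = 6.875000, coefficient = 2
x_2 = 2.6250, f(x_2) = 8.250000, coefficient = 2
x_3 = 3.3125, f(x_3) = 9.625000, coefficient = 2
x_4 = 4.0000, f(x_4) = 11.000000, coefficient = 1

I ≈ (0.687500/2) × 66.000000 = 22.687500
Exact value: 22.687500
Error: 0.000000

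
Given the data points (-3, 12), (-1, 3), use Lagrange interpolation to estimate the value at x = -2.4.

Lagrange interpolation formula:
P(x) = Σ yᵢ × Lᵢ(x)
where Lᵢ(x) = Π_{j≠i} (x - xⱼ)/(xᵢ - xⱼ)

L_0(-2.4) = (-2.4 - (-1))/(-3 - (-1)) = 0.700000
L_1(-2.4) = (-2.4 - (-3))/(-1 - (-3)) = 0.300000

P(-2.4) = 12×L_0(-2.4) + 3×L_1(-2.4)
P(-2.4) = 9.300000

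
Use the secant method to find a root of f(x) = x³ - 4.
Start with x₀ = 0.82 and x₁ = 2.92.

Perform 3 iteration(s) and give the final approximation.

f(x) = x³ - 4
x₀ = 0.82, x₁ = 2.92

Secant formula: x_{n+1} = x_n - f(x_n)(x_n - x_{n-1})/(f(x_n) - f(x_{n-1}))

Iteration 1:
  f(0.820000) = -3.448632
  f(2.920000) = 20.897088
  x_2 = 2.920000 - 20.897088×(2.920000 - 0.820000)/(20.897088 - (-3.448632))
       = 1.117470
Iteration 2:
  f(2.920000) = 20.897088
  f(1.117470) = -2.604571
  x_3 = 1.117470 - (-2.604571)×(1.117470 - 2.920000)/(-2.604571 - 20.897088)
       = 1.317236
Iteration 3:
  f(1.117470) = -2.604571
  f(1.317236) = -1.714452
  x_4 = 1.317236 - (-1.714452)×(1.317236 - 1.117470)/(-1.714452 - (-2.604571))
       = 1.702002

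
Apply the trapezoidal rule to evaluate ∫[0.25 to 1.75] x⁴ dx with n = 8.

f(x) = x⁴
a = 0.25, b = 1.75, n = 8
h = (b - a)/n = 0.187500

Trapezoidal rule: (h/2)[f(x₀) + 2f(x₁) + 2f(x₂) + ... + f(xₙ)]

x_0 = 0.2500, f(x_0) = 0.003906, coefficient = 1
x_1 = 0.4375, f(x_1) = 0.036636, coefficient = 2
x_2 = 0.6250, f(x_2) = 0.152588, coefficient = 2
x_3 = 0.8125, f(x_3) = 0.435806, coefficient = 2
x_4 = 1.0000, f(x_4) = 1.000000, coefficient = 2
x_5 = 1.1875, f(x_5) = 1.988541, coefficient = 2
x_6 = 1.3750, f(x_6) = 3.574463, coefficient = 2
x_7 = 1.5625, f(x_7) = 5.960464, coefficient = 2
x_8 = 1.7500, f(x_8) = 9.378906, coefficient = 1

I ≈ (0.187500/2) × 35.679810 = 3.344982
Exact value: 3.282422
Error: 0.062560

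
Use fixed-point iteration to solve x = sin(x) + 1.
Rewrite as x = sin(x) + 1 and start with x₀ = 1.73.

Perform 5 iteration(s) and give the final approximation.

Equation: x = sin(x) + 1
Fixed-point form: x = sin(x) + 1
x₀ = 1.73

x_1 = g(1.730000) = 1.987354
x_2 = g(1.987354) = 1.914487
x_3 = g(1.914487) = 1.941517
x_4 = g(1.941517) = 1.932066
x_5 = g(1.932066) = 1.935449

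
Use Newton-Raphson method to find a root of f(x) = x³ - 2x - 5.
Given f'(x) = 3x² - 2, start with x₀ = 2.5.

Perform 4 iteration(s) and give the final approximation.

f(x) = x³ - 2x - 5
f'(x) = 3x² - 2
x₀ = 2.5

Newton-Raphson formula: x_{n+1} = x_n - f(x_n)/f'(x_n)

Iteration 1:
  f(2.500000) = 5.625000
  f'(2.500000) = 16.750000
  x_1 = 2.500000 - 5.625000/16.750000 = 2.164179
Iteration 2:
  f(2.164179) = 0.807945
  f'(2.164179) = 12.051014
  x_2 = 2.164179 - 0.807945/12.051014 = 2.097135
Iteration 3:
  f(2.097135) = 0.028882
  f'(2.097135) = 11.193930
  x_3 = 2.097135 - 0.028882/11.193930 = 2.094555
Iteration 4:
  f(2.094555) = 0.000042
  f'(2.094555) = 11.161485
  x_4 = 2.094555 - 0.000042/11.161485 = 2.094551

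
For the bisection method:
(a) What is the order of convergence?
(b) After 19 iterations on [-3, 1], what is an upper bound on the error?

(a) Bisection has linear (order 1) convergence; the error is halved each step.

(b) Error bound = (b-a)/2^n = (1 - (-3))/2^{19}
    = 4/2^{19}

(a) 1 (linear); (b) error ≤ 7.63e-06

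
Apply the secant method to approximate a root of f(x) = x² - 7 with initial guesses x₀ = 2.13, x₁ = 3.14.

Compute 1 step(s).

f(x) = x² - 7
x₀ = 2.13, x₁ = 3.14

Secant formula: x_{n+1} = x_n - f(x_n)(x_n - x_{n-1})/(f(x_n) - f(x_{n-1}))

Iteration 1:
  f(2.130000) = -2.463100
  f(3.140000) = 2.859600
  x_2 = 3.140000 - 2.859600×(3.140000 - 2.130000)/(2.859600 - (-2.463100))
       = 2.597381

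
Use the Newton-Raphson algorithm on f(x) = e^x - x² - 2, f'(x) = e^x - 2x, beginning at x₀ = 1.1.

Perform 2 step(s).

f(x) = e^x - x² - 2
f'(x) = e^x - 2x
x₀ = 1.1

Newton-Raphson formula: x_{n+1} = x_n - f(x_n)/f'(x_n)

Iteration 1:
  f(1.100000) = -0.205834
  f'(1.100000) = 0.804166
  x_1 = 1.100000 - (-0.205834)/0.804166 = 1.355960
Iteration 2:
  f(1.355960) = 0.041856
  f'(1.355960) = 1.168564
  x_2 = 1.355960 - 0.041856/1.168564 = 1.320141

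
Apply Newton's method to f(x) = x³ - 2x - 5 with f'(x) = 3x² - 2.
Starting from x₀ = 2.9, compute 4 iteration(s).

f(x) = x³ - 2x - 5
f'(x) = 3x² - 2
x₀ = 2.9

Newton-Raphson formula: x_{n+1} = x_n - f(x_n)/f'(x_n)

Iteration 1:
  f(2.900000) = 13.589000
  f'(2.900000) = 23.230000
  x_1 = 2.900000 - 13.589000/23.230000 = 2.315024
Iteration 2:
  f(2.315024) = 2.776939
  f'(2.315024) = 14.078004
  x_2 = 2.315024 - 2.776939/14.078004 = 2.117770
Iteration 3:
  f(2.117770) = 0.262551
  f'(2.117770) = 11.454848
  x_3 = 2.117770 - 0.262551/11.454848 = 2.094849
Iteration 4:
  f(2.094849) = 0.003326
  f'(2.094849) = 11.165182
  x_4 = 2.094849 - 0.003326/11.165182 = 2.094552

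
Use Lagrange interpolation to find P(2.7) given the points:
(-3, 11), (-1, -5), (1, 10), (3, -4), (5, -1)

Lagrange interpolation formula:
P(x) = Σ yᵢ × Lᵢ(x)
where Lᵢ(x) = Π_{j≠i} (x - xⱼ)/(xᵢ - xⱼ)

L_0(2.7) = (2.7 - (-1))/(-3 - (-1)) × (2.7 - 1)/(-3 - 1) × (2.7 - 3)/(-3 - 3) × (2.7 - 5)/(-3 - 5) = 0.011302
L_1(2.7) = (2.7 - (-3))/(-1 - (-3)) × (2.7 - 1)/(-1 - 1) × (2.7 - 3)/(-1 - 3) × (2.7 - 5)/(-1 - 5) = -0.069647
L_2(2.7) = (2.7 - (-3))/(1 - (-3)) × (2.7 - (-1))/(1 - (-1)) × (2.7 - 3)/(1 - 3) × (2.7 - 5)/(1 - 5) = 0.227377
L_3(2.7) = (2.7 - (-3))/(3 - (-3)) × (2.7 - (-1))/(3 - (-1)) × (2.7 - 1)/(3 - 1) × (2.7 - 5)/(3 - 5) = 0.858978
L_4(2.7) = (2.7 - (-3))/(5 - (-3)) × (2.7 - (-1))/(5 - (-1)) × (2.7 - 1)/(5 - 1) × (2.7 - 3)/(5 - 3) = -0.028010

P(2.7) = 11×L_0(2.7) + (-5)×L_1(2.7) + 10×L_2(2.7) + (-4)×L_3(2.7) + (-1)×L_4(2.7)
P(2.7) = -0.661577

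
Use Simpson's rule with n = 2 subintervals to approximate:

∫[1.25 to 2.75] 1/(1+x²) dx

f(x) = 1/(1+x²)
a = 1.25, b = 2.75, n = 2
h = (b - a)/n = 0.750000

Simpson's rule: (h/3)[f(x₀) + 4f(x₁) + 2f(x₂) + ... + f(xₙ)]

x_0 = 1.2500, f(x_0) = 0.390244, coefficient = 1
x_1 = 2.0000, f(x_1) = 0.200000, coefficient = 4
x_2 = 2.7500, f(x_2) = 0.116788, coefficient = 1

I ≈ (0.750000/3) × 1.307032 = 0.326758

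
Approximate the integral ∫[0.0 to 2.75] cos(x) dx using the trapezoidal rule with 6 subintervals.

f(x) = cos(x)
a = 0.0, b = 2.75, n = 6
h = (b - a)/n = 0.458333

Trapezoidal rule: (h/2)[f(x₀) + 2f(x₁) + 2f(x₂) + ... + f(xₙ)]

x_0 = 0.0000, f(x_0) = 1.000000, coefficient = 1
x_1 = 0.4583, f(x_1) = 0.896791, coefficient = 2
x_2 = 0.9167, f(x_2) = 0.608469, coefficient = 2
x_3 = 1.3750, f(x_3) = 0.194548, coefficient = 2
x_4 = 1.8333, f(x_4) = -0.259531, coefficient = 2
x_5 = 2.2917, f(x_5) = -0.660039, coefficient = 2
x_6 = 2.7500, f(x_6) = -0.924302, coefficient = 1

I ≈ (0.458333/2) × 1.636173 = 0.374956
Exact value: 0.381661
Error: 0.006705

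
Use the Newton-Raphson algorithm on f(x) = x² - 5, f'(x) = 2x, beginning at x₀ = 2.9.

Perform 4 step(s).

f(x) = x² - 5
f'(x) = 2x
x₀ = 2.9

Newton-Raphson formula: x_{n+1} = x_n - f(x_n)/f'(x_n)

Iteration 1:
  f(2.900000) = 3.410000
  f'(2.900000) = 5.800000
  x_1 = 2.900000 - 3.410000/5.800000 = 2.312069
Iteration 2:
  f(2.312069) = 0.345663
  f'(2.312069) = 4.624138
  x_2 = 2.312069 - 0.345663/4.624138 = 2.237317
Iteration 3:
  f(2.237317) = 0.005588
  f'(2.237317) = 4.474634
  x_3 = 2.237317 - 0.005588/4.474634 = 2.236068
Iteration 4:
  f(2.236068) = 0.000002
  f'(2.236068) = 4.472137
  x_4 = 2.236068 - 0.000002/4.472137 = 2.236068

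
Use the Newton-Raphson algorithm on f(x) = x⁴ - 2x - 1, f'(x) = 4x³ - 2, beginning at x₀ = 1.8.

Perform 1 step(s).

f(x) = x⁴ - 2x - 1
f'(x) = 4x³ - 2
x₀ = 1.8

Newton-Raphson formula: x_{n+1} = x_n - f(x_n)/f'(x_n)

Iteration 1:
  f(1.800000) = 5.897600
  f'(1.800000) = 21.328000
  x_1 = 1.800000 - 5.897600/21.328000 = 1.523481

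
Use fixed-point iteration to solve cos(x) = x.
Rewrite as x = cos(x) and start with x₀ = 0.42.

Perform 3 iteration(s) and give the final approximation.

Equation: cos(x) = x
Fixed-point form: x = cos(x)
x₀ = 0.42

x_1 = g(0.420000) = 0.913089
x_2 = g(0.913089) = 0.611304
x_3 = g(0.611304) = 0.818900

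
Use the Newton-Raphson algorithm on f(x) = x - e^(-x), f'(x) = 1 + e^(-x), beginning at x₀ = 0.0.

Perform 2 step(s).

f(x) = x - e^(-x)
f'(x) = 1 + e^(-x)
x₀ = 0.0

Newton-Raphson formula: x_{n+1} = x_n - f(x_n)/f'(x_n)

Iteration 1:
  f(0.000000) = -1.000000
  f'(0.000000) = 2.000000
  x_1 = 0.000000 - (-1.000000)/2.000000 = 0.500000
Iteration 2:
  f(0.500000) = -0.106531
  f'(0.500000) = 1.606531
  x_2 = 0.500000 - (-0.106531)/1.606531 = 0.566311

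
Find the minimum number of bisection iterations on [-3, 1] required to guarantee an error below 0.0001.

We need (b-a)/2^n ≤ 0.0001
(1 - (-3))/2^n ≤ 0.0001
4/2^n ≤ 0.0001
2^n ≥ 40000
n ≥ log₂(40000) = 15.29
n ≥ 16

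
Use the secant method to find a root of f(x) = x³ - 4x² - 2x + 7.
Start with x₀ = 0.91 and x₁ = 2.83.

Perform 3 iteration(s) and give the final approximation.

f(x) = x³ - 4x² - 2x + 7
x₀ = 0.91, x₁ = 2.83

Secant formula: x_{n+1} = x_n - f(x_n)(x_n - x_{n-1})/(f(x_n) - f(x_{n-1}))

Iteration 1:
  f(0.910000) = 2.621171
  f(2.830000) = -8.030413
  x_2 = 2.830000 - (-8.030413)×(2.830000 - 0.910000)/(-8.030413 - 2.621171)
       = 1.382479
Iteration 2:
  f(2.830000) = -8.030413
  f(1.382479) = -0.767689
  x_3 = 1.382479 - (-0.767689)×(1.382479 - 2.830000)/(-0.767689 - (-8.030413))
       = 1.229472
Iteration 3:
  f(1.382479) = -0.767689
  f(1.229472) = 0.353122
  x_4 = 1.229472 - 0.353122×(1.229472 - 1.382479)/(0.353122 - (-0.767689))
       = 1.277678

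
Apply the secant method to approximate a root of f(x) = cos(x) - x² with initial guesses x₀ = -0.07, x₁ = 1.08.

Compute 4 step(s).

f(x) = cos(x) - x²
x₀ = -0.07, x₁ = 1.08

Secant formula: x_{n+1} = x_n - f(x_n)(x_n - x_{n-1})/(f(x_n) - f(x_{n-1}))

Iteration 1:
  f(-0.070000) = 0.992651
  f(1.080000) = -0.695072
  x_2 = 1.080000 - (-0.695072)×(1.080000 - (-0.070000))/(-0.695072 - 0.992651)
       = 0.606384
Iteration 2:
  f(1.080000) = -0.695072
  f(0.606384) = 0.454013
  x_3 = 0.606384 - 0.454013×(0.606384 - 1.080000)/(0.454013 - (-0.695072))
       = 0.793514
Iteration 3:
  f(0.606384) = 0.454013
  f(0.793514) = 0.071681
  x_4 = 0.793514 - 0.071681×(0.793514 - 0.606384)/(0.071681 - 0.454013)
       = 0.828598
Iteration 4:
  f(0.793514) = 0.071681
  f(0.828598) = -0.010664
  x_5 = 0.828598 - (-0.010664)×(0.828598 - 0.793514)/(-0.010664 - 0.071681)
       = 0.824054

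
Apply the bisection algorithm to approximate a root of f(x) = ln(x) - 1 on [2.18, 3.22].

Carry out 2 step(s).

f(x) = ln(x) - 1
Initial interval: [2.18, 3.22]

Iteration 1:
  c_1 = (2.180000 + 3.220000)/2 = 2.700000
  f(c_1) = f(2.700000) = -0.006748
  f(a) × f(c) ≥ 0, new interval: [2.700000, 3.220000]
Iteration 2:
  c_2 = (2.700000 + 3.220000)/2 = 2.960000
  f(c_2) = f(2.960000) = 0.085189
  f(a) × f(c) < 0, new interval: [2.700000, 2.960000]

After 2 iteration(s), the approximation is c_2 = 2.960000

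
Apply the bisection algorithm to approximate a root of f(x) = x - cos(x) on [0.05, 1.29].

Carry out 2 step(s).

f(x) = x - cos(x)
Initial interval: [0.05, 1.29]

Iteration 1:
  c_1 = (0.050000 + 1.290000)/2 = 0.670000
  f(c_1) = f(0.670000) = -0.113822
  f(a) × f(c) ≥ 0, new interval: [0.670000, 1.290000]
Iteration 2:
  c_2 = (0.670000 + 1.290000)/2 = 0.980000
  f(c_2) = f(0.980000) = 0.422977
  f(a) × f(c) < 0, new interval: [0.670000, 0.980000]

After 2 iteration(s), the approximation is c_2 = 0.980000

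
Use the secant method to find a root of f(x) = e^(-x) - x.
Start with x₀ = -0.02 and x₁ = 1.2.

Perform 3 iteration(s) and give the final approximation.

f(x) = e^(-x) - x
x₀ = -0.02, x₁ = 1.2

Secant formula: x_{n+1} = x_n - f(x_n)(x_n - x_{n-1})/(f(x_n) - f(x_{n-1}))

Iteration 1:
  f(-0.020000) = 1.040201
  f(1.200000) = -0.898806
  x_2 = 1.200000 - (-0.898806)×(1.200000 - (-0.020000))/(-0.898806 - 1.040201)
       = 0.634482
Iteration 2:
  f(1.200000) = -0.898806
  f(0.634482) = -0.104272
  x_3 = 0.634482 - (-0.104272)×(0.634482 - 1.200000)/(-0.104272 - (-0.898806))
       = 0.560265
Iteration 3:
  f(0.634482) = -0.104272
  f(0.560265) = 0.010792
  x_4 = 0.560265 - 0.010792×(0.560265 - 0.634482)/(0.010792 - (-0.104272))
       = 0.567226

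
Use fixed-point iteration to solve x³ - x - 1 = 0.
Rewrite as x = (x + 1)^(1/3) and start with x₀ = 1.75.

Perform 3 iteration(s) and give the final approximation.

Equation: x³ - x - 1 = 0
Fixed-point form: x = (x + 1)^(1/3)
x₀ = 1.75

x_1 = g(1.750000) = 1.401020
x_2 = g(1.401020) = 1.339055
x_3 = g(1.339055) = 1.327436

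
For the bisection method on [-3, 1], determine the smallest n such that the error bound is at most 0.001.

We need (b-a)/2^n ≤ 0.001
(1 - (-3))/2^n ≤ 0.001
4/2^n ≤ 0.001
2^n ≥ 4000
n ≥ log₂(4000) = 11.97
n ≥ 12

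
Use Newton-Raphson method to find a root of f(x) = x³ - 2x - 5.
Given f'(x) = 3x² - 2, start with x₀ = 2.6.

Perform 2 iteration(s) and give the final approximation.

f(x) = x³ - 2x - 5
f'(x) = 3x² - 2
x₀ = 2.6

Newton-Raphson formula: x_{n+1} = x_n - f(x_n)/f'(x_n)

Iteration 1:
  f(2.600000) = 7.376000
  f'(2.600000) = 18.280000
  x_1 = 2.600000 - 7.376000/18.280000 = 2.196499
Iteration 2:
  f(2.196499) = 1.204247
  f'(2.196499) = 12.473822
  x_2 = 2.196499 - 1.204247/12.473822 = 2.099957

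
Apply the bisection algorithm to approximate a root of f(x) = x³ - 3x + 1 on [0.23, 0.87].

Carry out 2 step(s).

f(x) = x³ - 3x + 1
Initial interval: [0.23, 0.87]

Iteration 1:
  c_1 = (0.230000 + 0.870000)/2 = 0.550000
  f(c_1) = f(0.550000) = -0.483625
  f(a) × f(c) < 0, new interval: [0.230000, 0.550000]
Iteration 2:
  c_2 = (0.230000 + 0.550000)/2 = 0.390000
  f(c_2) = f(0.390000) = -0.110681
  f(a) × f(c) < 0, new interval: [0.230000, 0.390000]

After 2 iteration(s), the approximation is c_2 = 0.390000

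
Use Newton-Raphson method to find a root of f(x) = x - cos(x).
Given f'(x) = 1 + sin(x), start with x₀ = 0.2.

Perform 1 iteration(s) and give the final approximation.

f(x) = x - cos(x)
f'(x) = 1 + sin(x)
x₀ = 0.2

Newton-Raphson formula: x_{n+1} = x_n - f(x_n)/f'(x_n)

Iteration 1:
  f(0.200000) = -0.780067
  f'(0.200000) = 1.198669
  x_1 = 0.200000 - (-0.780067)/1.198669 = 0.850777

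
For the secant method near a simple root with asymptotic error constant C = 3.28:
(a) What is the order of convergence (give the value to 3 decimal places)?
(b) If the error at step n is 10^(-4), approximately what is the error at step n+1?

(a) Secant method has superlinear convergence with order φ = (1+√5)/2 ≈ 1.618.
    This means |e_{n+1}| ≈ C|e_n|^1.618.

(b) With |e_n| = 10^(-4) and C = 3.28:
    |e_{n+1}| ≈ 3.28 × (10^(-4))^1.618 = 3.28 × 10^(-6.47)

(a) ≈ 1.618 (golden ratio); (b) |e_{n+1}| ≈ 1.106e-06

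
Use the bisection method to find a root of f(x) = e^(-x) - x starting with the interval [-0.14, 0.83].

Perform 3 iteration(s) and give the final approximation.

f(x) = e^(-x) - x
Initial interval: [-0.14, 0.83]

Iteration 1:
  c_1 = (-0.140000 + 0.830000)/2 = 0.345000
  f(c_1) = f(0.345000) = 0.363220
  f(a) × f(c) ≥ 0, new interval: [0.345000, 0.830000]
Iteration 2:
  c_2 = (0.345000 + 0.830000)/2 = 0.587500
  f(c_2) = f(0.587500) = -0.031785
  f(a) × f(c) < 0, new interval: [0.345000, 0.587500]
Iteration 3:
  c_3 = (0.345000 + 0.587500)/2 = 0.466250
  f(c_3) = f(0.466250) = 0.161100
  f(a) × f(c) ≥ 0, new interval: [0.466250, 0.587500]

After 3 iteration(s), the approximation is c_3 = 0.466250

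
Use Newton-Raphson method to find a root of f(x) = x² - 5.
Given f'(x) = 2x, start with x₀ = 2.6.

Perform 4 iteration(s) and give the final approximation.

f(x) = x² - 5
f'(x) = 2x
x₀ = 2.6

Newton-Raphson formula: x_{n+1} = x_n - f(x_n)/f'(x_n)

Iteration 1:
  f(2.600000) = 1.760000
  f'(2.600000) = 5.200000
  x_1 = 2.600000 - 1.760000/5.200000 = 2.261538
Iteration 2:
  f(2.261538) = 0.114556
  f'(2.261538) = 4.523077
  x_2 = 2.261538 - 0.114556/4.523077 = 2.236211
Iteration 3:
  f(2.236211) = 0.000641
  f'(2.236211) = 4.472423
  x_3 = 2.236211 - 0.000641/4.472423 = 2.236068
Iteration 4:
  f(2.236068) = 0.000000
  f'(2.236068) = 4.472136
  x_4 = 2.236068 - 0.000000/4.472136 = 2.236068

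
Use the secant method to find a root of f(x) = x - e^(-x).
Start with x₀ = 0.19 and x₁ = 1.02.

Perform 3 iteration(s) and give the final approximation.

f(x) = x - e^(-x)
x₀ = 0.19, x₁ = 1.02

Secant formula: x_{n+1} = x_n - f(x_n)(x_n - x_{n-1})/(f(x_n) - f(x_{n-1}))

Iteration 1:
  f(0.190000) = -0.636959
  f(1.020000) = 0.659405
  x_2 = 1.020000 - 0.659405×(1.020000 - 0.190000)/(0.659405 - (-0.636959))
       = 0.597814
Iteration 2:
  f(1.020000) = 0.659405
  f(0.597814) = 0.047802
  x_3 = 0.597814 - 0.047802×(0.597814 - 1.020000)/(0.047802 - 0.659405)
       = 0.564817
Iteration 3:
  f(0.597814) = 0.047802
  f(0.564817) = -0.003647
  x_4 = 0.564817 - (-0.003647)×(0.564817 - 0.597814)/(-0.003647 - 0.047802)
       = 0.567156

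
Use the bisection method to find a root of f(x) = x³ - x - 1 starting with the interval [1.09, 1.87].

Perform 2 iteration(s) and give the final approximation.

f(x) = x³ - x - 1
Initial interval: [1.09, 1.87]

Iteration 1:
  c_1 = (1.090000 + 1.870000)/2 = 1.480000
  f(c_1) = f(1.480000) = 0.761792
  f(a) × f(c) < 0, new interval: [1.090000, 1.480000]
Iteration 2:
  c_2 = (1.090000 + 1.480000)/2 = 1.285000
  f(c_2) = f(1.285000) = -0.163176
  f(a) × f(c) ≥ 0, new interval: [1.285000, 1.480000]

After 2 iteration(s), the approximation is c_2 = 1.285000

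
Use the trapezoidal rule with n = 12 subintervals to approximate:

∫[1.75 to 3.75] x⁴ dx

f(x) = x⁴
a = 1.75, b = 3.75, n = 12
h = (b - a)/n = 0.166667

Trapezoidal rule: (h/2)[f(x₀) + 2f(x₁) + 2f(x₂) + ... + f(xₙ)]

x_0 = 1.7500, f(x_0) = 9.378906, coefficient = 1
x_1 = 1.9167, f(x_1) = 13.495419, coefficient = 2
x_2 = 2.0833, f(x_2) = 18.838011, coefficient = 2
x_3 = 2.2500, f(x_3) = 25.628906, coefficient = 2
x_4 = 2.4167, f(x_4) = 34.108845, coefficient = 2
x_5 = 2.5833, f(x_5) = 44.537085, coefficient = 2
x_6 = 2.7500, f(x_6) = 57.191406, coefficient = 2
x_7 = 2.9167, f(x_7) = 72.368104, coefficient = 2
x_8 = 3.0833, f(x_8) = 90.381993, coefficient = 2
x_9 = 3.2500, f(x_9) = 111.566406, coefficient = 2
x_10 = 3.4167, f(x_10) = 136.273196, coefficient = 2
x_11 = 3.5833, f(x_11) = 164.872733, coefficient = 2
x_12 = 3.7500, f(x_12) = 197.753906, coefficient = 1

I ≈ (0.166667/2) × 1745.657022 = 145.471418
Exact value: 145.032813
Error: 0.438606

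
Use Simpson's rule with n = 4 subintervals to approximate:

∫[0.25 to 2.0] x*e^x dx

f(x) = x*e^x
a = 0.25, b = 2.0, n = 4
h = (b - a)/n = 0.437500

Simpson's rule: (h/3)[f(x₀) + 4f(x₁) + 2f(x₂) + ... + f(xₙ)]

x_0 = 0.2500, f(x_0) = 0.321006, coefficient = 1
x_1 = 0.6875, f(x_1) = 1.367257, coefficient = 4
x_2 = 1.1250, f(x_2) = 3.465244, coefficient = 2
x_3 = 1.5625, f(x_3) = 7.454271, coefficient = 4
x_4 = 2.0000, f(x_4) = 14.778112, coefficient = 1

I ≈ (0.437500/3) × 57.315717 = 8.358542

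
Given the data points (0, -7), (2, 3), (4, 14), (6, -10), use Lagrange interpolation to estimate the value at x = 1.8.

Lagrange interpolation formula:
P(x) = Σ yᵢ × Lᵢ(x)
where Lᵢ(x) = Π_{j≠i} (x - xⱼ)/(xᵢ - xⱼ)

L_0(1.8) = (1.8 - 2)/(0 - 2) × (1.8 - 4)/(0 - 4) × (1.8 - 6)/(0 - 6) = 0.038500
L_1(1.8) = (1.8 - 0)/(2 - 0) × (1.8 - 4)/(2 - 4) × (1.8 - 6)/(2 - 6) = 1.039500
L_2(1.8) = (1.8 - 0)/(4 - 0) × (1.8 - 2)/(4 - 2) × (1.8 - 6)/(4 - 6) = -0.094500
L_3(1.8) = (1.8 - 0)/(6 - 0) × (1.8 - 2)/(6 - 2) × (1.8 - 4)/(6 - 4) = 0.016500

P(1.8) = (-7)×L_0(1.8) + 3×L_1(1.8) + 14×L_2(1.8) + (-10)×L_3(1.8)
P(1.8) = 1.361000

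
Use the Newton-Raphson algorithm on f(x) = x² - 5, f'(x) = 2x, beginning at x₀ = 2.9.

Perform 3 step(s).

f(x) = x² - 5
f'(x) = 2x
x₀ = 2.9

Newton-Raphson formula: x_{n+1} = x_n - f(x_n)/f'(x_n)

Iteration 1:
  f(2.900000) = 3.410000
  f'(2.900000) = 5.800000
  x_1 = 2.900000 - 3.410000/5.800000 = 2.312069
Iteration 2:
  f(2.312069) = 0.345663
  f'(2.312069) = 4.624138
  x_2 = 2.312069 - 0.345663/4.624138 = 2.237317
Iteration 3:
  f(2.237317) = 0.005588
  f'(2.237317) = 4.474634
  x_3 = 2.237317 - 0.005588/4.474634 = 2.236068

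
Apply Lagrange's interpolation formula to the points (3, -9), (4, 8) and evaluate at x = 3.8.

Lagrange interpolation formula:
P(x) = Σ yᵢ × Lᵢ(x)
where Lᵢ(x) = Π_{j≠i} (x - xⱼ)/(xᵢ - xⱼ)

L_0(3.8) = (3.8 - 4)/(3 - 4) = 0.200000
L_1(3.8) = (3.8 - 3)/(4 - 3) = 0.800000

P(3.8) = (-9)×L_0(3.8) + 8×L_1(3.8)
P(3.8) = 4.600000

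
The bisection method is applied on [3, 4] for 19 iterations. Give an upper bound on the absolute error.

Bisection error bound: |error| ≤ (b-a)/2^n
|error| ≤ (4 - 3)/2^19 = 1/2^19
|error| ≤ 0.0000019073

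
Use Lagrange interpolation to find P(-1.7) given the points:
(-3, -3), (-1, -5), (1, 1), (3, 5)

Lagrange interpolation formula:
P(x) = Σ yᵢ × Lᵢ(x)
where Lᵢ(x) = Π_{j≠i} (x - xⱼ)/(xᵢ - xⱼ)

L_0(-1.7) = (-1.7 - (-1))/(-3 - (-1)) × (-1.7 - 1)/(-3 - 1) × (-1.7 - 3)/(-3 - 3) = 0.185062
L_1(-1.7) = (-1.7 - (-3))/(-1 - (-3)) × (-1.7 - 1)/(-1 - 1) × (-1.7 - 3)/(-1 - 3) = 1.031063
L_2(-1.7) = (-1.7 - (-3))/(1 - (-3)) × (-1.7 - (-1))/(1 - (-1)) × (-1.7 - 3)/(1 - 3) = -0.267313
L_3(-1.7) = (-1.7 - (-3))/(3 - (-3)) × (-1.7 - (-1))/(3 - (-1)) × (-1.7 - 1)/(3 - 1) = 0.051188

P(-1.7) = (-3)×L_0(-1.7) + (-5)×L_1(-1.7) + 1×L_2(-1.7) + 5×L_3(-1.7)
P(-1.7) = -5.721875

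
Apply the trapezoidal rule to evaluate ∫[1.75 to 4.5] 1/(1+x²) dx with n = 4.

f(x) = 1/(1+x²)
a = 1.75, b = 4.5, n = 4
h = (b - a)/n = 0.687500

Trapezoidal rule: (h/2)[f(x₀) + 2f(x₁) + 2f(x₂) + ... + f(xₙ)]

x_0 = 1.7500, f(x_0) = 0.246154, coefficient = 1
x_1 = 2.4375, f(x_1) = 0.144063, coefficient = 2
x_2 = 3.1250, f(x_2) = 0.092888, coefficient = 2
x_3 = 3.8125, f(x_3) = 0.064370, coefficient = 2
x_4 = 4.5000, f(x_4) = 0.047059, coefficient = 1

I ≈ (0.687500/2) × 0.895855 = 0.307950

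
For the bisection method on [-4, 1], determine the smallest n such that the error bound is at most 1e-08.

We need (b-a)/2^n ≤ 1e-08
(1 - (-4))/2^n ≤ 1e-08
5/2^n ≤ 1e-08
2^n ≥ 500000000
n ≥ log₂(500000000) = 28.90
n ≥ 29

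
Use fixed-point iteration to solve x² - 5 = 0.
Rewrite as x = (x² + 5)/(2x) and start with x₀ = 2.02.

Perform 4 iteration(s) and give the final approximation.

Equation: x² - 5 = 0
Fixed-point form: x = (x² + 5)/(2x)
x₀ = 2.02

x_1 = g(2.020000) = 2.247624
x_2 = g(2.247624) = 2.236098
x_3 = g(2.236098) = 2.236068
x_4 = g(2.236068) = 2.236068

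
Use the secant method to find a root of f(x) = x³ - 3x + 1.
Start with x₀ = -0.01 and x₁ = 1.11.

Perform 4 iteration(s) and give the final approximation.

f(x) = x³ - 3x + 1
x₀ = -0.01, x₁ = 1.11

Secant formula: x_{n+1} = x_n - f(x_n)(x_n - x_{n-1})/(f(x_n) - f(x_{n-1}))

Iteration 1:
  f(-0.010000) = 1.029999
  f(1.110000) = -0.962369
  x_2 = 1.110000 - (-0.962369)×(1.110000 - (-0.010000))/(-0.962369 - 1.029999)
       = 0.569009
Iteration 2:
  f(1.110000) = -0.962369
  f(0.569009) = -0.522798
  x_3 = 0.569009 - (-0.522798)×(0.569009 - 1.110000)/(-0.522798 - (-0.962369))
       = -0.074412
Iteration 3:
  f(0.569009) = -0.522798
  f(-0.074412) = 1.222824
  x_4 = -0.074412 - 1.222824×(-0.074412 - 0.569009)/(1.222824 - (-0.522798))
       = 0.376310
Iteration 4:
  f(-0.074412) = 1.222824
  f(0.376310) = -0.075641
  x_5 = 0.376310 - (-0.075641)×(0.376310 - (-0.074412))/(-0.075641 - 1.222824)
       = 0.350054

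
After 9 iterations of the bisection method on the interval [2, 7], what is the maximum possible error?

Bisection error bound: |error| ≤ (b-a)/2^n
|error| ≤ (7 - 2)/2^9 = 5/2^9
|error| ≤ 0.0097656250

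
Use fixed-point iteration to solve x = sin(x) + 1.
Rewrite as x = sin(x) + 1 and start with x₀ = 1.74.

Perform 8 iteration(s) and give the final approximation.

Equation: x = sin(x) + 1
Fixed-point form: x = sin(x) + 1
x₀ = 1.74

x_1 = g(1.740000) = 1.985719
x_2 = g(1.985719) = 1.915147
x_3 = g(1.915147) = 1.941295
x_4 = g(1.941295) = 1.932147
x_5 = g(1.932147) = 1.935420
x_6 = g(1.935420) = 1.934258
x_7 = g(1.934258) = 1.934672
x_8 = g(1.934672) = 1.934525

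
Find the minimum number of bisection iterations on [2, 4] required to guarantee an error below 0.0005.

We need (b-a)/2^n ≤ 0.0005
(4 - 2)/2^n ≤ 0.0005
2/2^n ≤ 0.0005
2^n ≥ 4000
n ≥ log₂(4000) = 11.97
n ≥ 12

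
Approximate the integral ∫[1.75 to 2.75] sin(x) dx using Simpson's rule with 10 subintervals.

f(x) = sin(x)
a = 1.75, b = 2.75, n = 10
h = (b - a)/n = 0.100000

Simpson's rule: (h/3)[f(x₀) + 4f(x₁) + 2f(x₂) + ... + f(xₙ)]

x_0 = 1.7500, f(x_0) = 0.983986, coefficient = 1
x_1 = 1.8500, f(x_1) = 0.961275, coefficient = 4
x_2 = 1.9500, f(x_2) = 0.928960, coefficient = 2
x_3 = 2.0500, f(x_3) = 0.887362, coefficient = 4
x_4 = 2.1500, f(x_4) = 0.836899, coefficient = 2
x_5 = 2.2500, f(x_5) = 0.778073, coefficient = 4
x_6 = 2.3500, f(x_6) = 0.711473, coefficient = 2
x_7 = 2.4500, f(x_7) = 0.637765, coefficient = 4
x_8 = 2.5500, f(x_8) = 0.557684, coefficient = 2
x_9 = 2.6500, f(x_9) = 0.472031, coefficient = 4
x_10 = 2.7500, f(x_10) = 0.381661, coefficient = 1

I ≈ (0.100000/3) × 22.381702 = 0.746057
Exact value: 0.746056
Error: 0.000000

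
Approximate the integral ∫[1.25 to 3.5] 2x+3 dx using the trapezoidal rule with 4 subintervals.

f(x) = 2x+3
a = 1.25, b = 3.5, n = 4
h = (b - a)/n = 0.562500

Trapezoidal rule: (h/2)[f(x₀) + 2f(x₁) + 2f(x₂) + ... + f(xₙ)]

x_0 = 1.2500, f(x_0) = 5.500000, coefficient = 1
x_1 = 1.8125, f(x_1) = 6.625000, coefficient = 2
x_2 = 2.3750, f(x_2) = 7.750000, coefficient = 2
x_3 = 2.9375, f(x_3) = 8.875000, coefficient = 2
x_4 = 3.5000, f(x_4) = 10.000000, coefficient = 1

I ≈ (0.562500/2) × 62.000000 = 17.437500
Exact value: 17.437500
Error: 0.000000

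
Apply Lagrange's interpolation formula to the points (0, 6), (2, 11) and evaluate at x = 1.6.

Lagrange interpolation formula:
P(x) = Σ yᵢ × Lᵢ(x)
where Lᵢ(x) = Π_{j≠i} (x - xⱼ)/(xᵢ - xⱼ)

L_0(1.6) = (1.6 - 2)/(0 - 2) = 0.200000
L_1(1.6) = (1.6 - 0)/(2 - 0) = 0.800000

P(1.6) = 6×L_0(1.6) + 11×L_1(1.6)
P(1.6) = 10.000000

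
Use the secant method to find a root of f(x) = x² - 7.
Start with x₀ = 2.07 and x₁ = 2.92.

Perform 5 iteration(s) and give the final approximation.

f(x) = x² - 7
x₀ = 2.07, x₁ = 2.92

Secant formula: x_{n+1} = x_n - f(x_n)(x_n - x_{n-1})/(f(x_n) - f(x_{n-1}))

Iteration 1:
  f(2.070000) = -2.715100
  f(2.920000) = 1.526400
  x_2 = 2.920000 - 1.526400×(2.920000 - 2.070000)/(1.526400 - (-2.715100))
       = 2.614108
Iteration 2:
  f(2.920000) = 1.526400
  f(2.614108) = -0.166438
  x_3 = 2.614108 - (-0.166438)×(2.614108 - 2.920000)/(-0.166438 - 1.526400)
       = 2.644183
Iteration 3:
  f(2.614108) = -0.166438
  f(2.644183) = -0.008295
  x_4 = 2.644183 - (-0.008295)×(2.644183 - 2.614108)/(-0.008295 - (-0.166438))
       = 2.645761
Iteration 4:
  f(2.644183) = -0.008295
  f(2.645761) = 0.000050
  x_5 = 2.645761 - 0.000050×(2.645761 - 2.644183)/(0.000050 - (-0.008295))
       = 2.645751
Iteration 5:
  f(2.645761) = 0.000050
  f(2.645751) = 0.000000
  x_6 = 2.645751 - 0.000000×(2.645751 - 2.645761)/(0.000000 - 0.000050)
       = 2.645751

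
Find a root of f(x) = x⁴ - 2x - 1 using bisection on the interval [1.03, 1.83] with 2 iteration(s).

f(x) = x⁴ - 2x - 1
Initial interval: [1.03, 1.83]

Iteration 1:
  c_1 = (1.030000 + 1.830000)/2 = 1.430000
  f(c_1) = f(1.430000) = 0.321616
  f(a) × f(c) < 0, new interval: [1.030000, 1.430000]
Iteration 2:
  c_2 = (1.030000 + 1.430000)/2 = 1.230000
  f(c_2) = f(1.230000) = -1.171134
  f(a) × f(c) ≥ 0, new interval: [1.230000, 1.430000]

After 2 iteration(s), the approximation is c_2 = 1.230000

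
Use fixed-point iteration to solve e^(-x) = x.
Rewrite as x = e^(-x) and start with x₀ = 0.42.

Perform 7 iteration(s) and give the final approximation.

Equation: e^(-x) = x
Fixed-point form: x = e^(-x)
x₀ = 0.42

x_1 = g(0.420000) = 0.657047
x_2 = g(0.657047) = 0.518380
x_3 = g(0.518380) = 0.595484
x_4 = g(0.595484) = 0.551295
x_5 = g(0.551295) = 0.576203
x_6 = g(0.576203) = 0.562028
x_7 = g(0.562028) = 0.570052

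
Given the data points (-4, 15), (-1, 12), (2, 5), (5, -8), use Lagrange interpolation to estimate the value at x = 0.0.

Lagrange interpolation formula:
P(x) = Σ yᵢ × Lᵢ(x)
where Lᵢ(x) = Π_{j≠i} (x - xⱼ)/(xᵢ - xⱼ)

L_0(0.0) = (0.0 - (-1))/(-4 - (-1)) × (0.0 - 2)/(-4 - 2) × (0.0 - 5)/(-4 - 5) = -0.061728
L_1(0.0) = (0.0 - (-4))/(-1 - (-4)) × (0.0 - 2)/(-1 - 2) × (0.0 - 5)/(-1 - 5) = 0.740741
L_2(0.0) = (0.0 - (-4))/(2 - (-4)) × (0.0 - (-1))/(2 - (-1)) × (0.0 - 5)/(2 - 5) = 0.370370
L_3(0.0) = (0.0 - (-4))/(5 - (-4)) × (0.0 - (-1))/(5 - (-1)) × (0.0 - 2)/(5 - 2) = -0.049383

P(0.0) = 15×L_0(0.0) + 12×L_1(0.0) + 5×L_2(0.0) + (-8)×L_3(0.0)
P(0.0) = 10.209877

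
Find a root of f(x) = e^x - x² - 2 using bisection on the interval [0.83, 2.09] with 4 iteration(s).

f(x) = e^x - x² - 2
Initial interval: [0.83, 2.09]

Iteration 1:
  c_1 = (0.830000 + 2.090000)/2 = 1.460000
  f(c_1) = f(1.460000) = 0.174360
  f(a) × f(c) < 0, new interval: [0.830000, 1.460000]
Iteration 2:
  c_2 = (0.830000 + 1.460000)/2 = 1.145000
  f(c_2) = f(1.145000) = -0.168584
  f(a) × f(c) ≥ 0, new interval: [1.145000, 1.460000]
Iteration 3:
  c_3 = (1.145000 + 1.460000)/2 = 1.302500
  f(c_3) = f(1.302500) = -0.018025
  f(a) × f(c) ≥ 0, new interval: [1.302500, 1.460000]
Iteration 4:
  c_4 = (1.302500 + 1.460000)/2 = 1.381250
  f(c_4) = f(1.381250) = 0.072022
  f(a) × f(c) < 0, new interval: [1.302500, 1.381250]

After 4 iteration(s), the approximation is c_4 = 1.381250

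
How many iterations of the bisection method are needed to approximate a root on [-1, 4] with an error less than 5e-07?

We need (b-a)/2^n ≤ 5e-07
(4 - (-1))/2^n ≤ 5e-07
5/2^n ≤ 5e-07
2^n ≥ 10000000
n ≥ log₂(10000000) = 23.25
n ≥ 24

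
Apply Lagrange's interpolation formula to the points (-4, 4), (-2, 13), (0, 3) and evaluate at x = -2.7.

Lagrange interpolation formula:
P(x) = Σ yᵢ × Lᵢ(x)
where Lᵢ(x) = Π_{j≠i} (x - xⱼ)/(xᵢ - xⱼ)

L_0(-2.7) = (-2.7 - (-2))/(-4 - (-2)) × (-2.7 - 0)/(-4 - 0) = 0.236250
L_1(-2.7) = (-2.7 - (-4))/(-2 - (-4)) × (-2.7 - 0)/(-2 - 0) = 0.877500
L_2(-2.7) = (-2.7 - (-4))/(0 - (-4)) × (-2.7 - (-2))/(0 - (-2)) = -0.113750

P(-2.7) = 4×L_0(-2.7) + 13×L_1(-2.7) + 3×L_2(-2.7)
P(-2.7) = 12.011250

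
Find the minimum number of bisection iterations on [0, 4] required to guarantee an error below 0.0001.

We need (b-a)/2^n ≤ 0.0001
(4 - 0)/2^n ≤ 0.0001
4/2^n ≤ 0.0001
2^n ≥ 40000
n ≥ log₂(40000) = 15.29
n ≥ 16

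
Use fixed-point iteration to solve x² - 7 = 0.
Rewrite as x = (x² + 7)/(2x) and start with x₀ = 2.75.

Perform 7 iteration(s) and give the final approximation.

Equation: x² - 7 = 0
Fixed-point form: x = (x² + 7)/(2x)
x₀ = 2.75

x_1 = g(2.750000) = 2.647727
x_2 = g(2.647727) = 2.645752
x_3 = g(2.645752) = 2.645751
x_4 = g(2.645751) = 2.645751
x_5 = g(2.645751) = 2.645751
x_6 = g(2.645751) = 2.645751
x_7 = g(2.645751) = 2.645751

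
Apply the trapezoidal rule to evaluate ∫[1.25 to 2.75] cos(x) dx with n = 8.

f(x) = cos(x)
a = 1.25, b = 2.75, n = 8
h = (b - a)/n = 0.187500

Trapezoidal rule: (h/2)[f(x₀) + 2f(x₁) + 2f(x₂) + ... + f(xₙ)]

x_0 = 1.2500, f(x_0) = 0.315322, coefficient = 1
x_1 = 1.4375, f(x_1) = 0.132902, coefficient = 2
x_2 = 1.6250, f(x_2) = -0.054177, coefficient = 2
x_3 = 1.8125, f(x_3) = -0.239357, coefficient = 2
x_4 = 2.0000, f(x_4) = -0.416147, coefficient = 2
x_5 = 2.1875, f(x_5) = -0.578349, coefficient = 2
x_6 = 2.3750, f(x_6) = -0.720278, coefficient = 2
x_7 = 2.5625, f(x_7) = -0.836960, coefficient = 2
x_8 = 2.7500, f(x_8) = -0.924302, coefficient = 1

I ≈ (0.187500/2) × -6.033713 = -0.565661
Exact value: -0.567324
Error: 0.001663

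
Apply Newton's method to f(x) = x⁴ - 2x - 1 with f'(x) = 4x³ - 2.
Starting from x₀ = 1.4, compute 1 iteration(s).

f(x) = x⁴ - 2x - 1
f'(x) = 4x³ - 2
x₀ = 1.4

Newton-Raphson formula: x_{n+1} = x_n - f(x_n)/f'(x_n)

Iteration 1:
  f(1.400000) = 0.041600
  f'(1.400000) = 8.976000
  x_1 = 1.400000 - 0.041600/8.976000 = 1.395365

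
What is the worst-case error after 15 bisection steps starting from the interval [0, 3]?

Bisection error bound: |error| ≤ (b-a)/2^n
|error| ≤ (3 - 0)/2^15 = 3/2^15
|error| ≤ 0.0000915527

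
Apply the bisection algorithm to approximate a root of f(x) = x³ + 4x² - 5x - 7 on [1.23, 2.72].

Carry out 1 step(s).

f(x) = x³ + 4x² - 5x - 7
Initial interval: [1.23, 2.72]

Iteration 1:
  c_1 = (1.230000 + 2.720000)/2 = 1.975000
  f(c_1) = f(1.975000) = 6.431234
  f(a) × f(c) < 0, new interval: [1.230000, 1.975000]

After 1 iteration(s), the approximation is c_1 = 1.975000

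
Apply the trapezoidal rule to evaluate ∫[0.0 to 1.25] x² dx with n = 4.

f(x) = x²
a = 0.0, b = 1.25, n = 4
h = (b - a)/n = 0.312500

Trapezoidal rule: (h/2)[f(x₀) + 2f(x₁) + 2f(x₂) + ... + f(xₙ)]

x_0 = 0.0000, f(x_0) = 0.000000, coefficient = 1
x_1 = 0.3125, f(x_1) = 0.097656, coefficient = 2
x_2 = 0.6250, f(x_2) = 0.390625, coefficient = 2
x_3 = 0.9375, f(x_3) = 0.878906, coefficient = 2
x_4 = 1.2500, f(x_4) = 1.562500, coefficient = 1

I ≈ (0.312500/2) × 4.296875 = 0.671387
Exact value: 0.651042
Error: 0.020345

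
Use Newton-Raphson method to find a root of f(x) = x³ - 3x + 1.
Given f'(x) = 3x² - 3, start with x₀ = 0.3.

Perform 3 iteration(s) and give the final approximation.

f(x) = x³ - 3x + 1
f'(x) = 3x² - 3
x₀ = 0.3

Newton-Raphson formula: x_{n+1} = x_n - f(x_n)/f'(x_n)

Iteration 1:
  f(0.300000) = 0.127000
  f'(0.300000) = -2.730000
  x_1 = 0.300000 - 0.127000/(-2.730000) = 0.346520
Iteration 2:
  f(0.346520) = 0.002048
  f'(0.346520) = -2.639771
  x_2 = 0.346520 - 0.002048/(-2.639771) = 0.347296
Iteration 3:
  f(0.347296) = 0.000001
  f'(0.347296) = -2.638156
  x_3 = 0.347296 - 0.000001/(-2.638156) = 0.347296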